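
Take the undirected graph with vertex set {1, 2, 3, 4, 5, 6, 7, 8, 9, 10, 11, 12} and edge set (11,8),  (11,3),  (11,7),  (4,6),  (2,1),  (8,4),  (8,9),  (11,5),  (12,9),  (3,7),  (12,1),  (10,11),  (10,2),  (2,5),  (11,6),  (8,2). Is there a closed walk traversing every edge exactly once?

Yes

Degrees: 1:2, 2:4, 3:2, 4:2, 5:2, 6:2, 7:2, 8:4, 9:2, 10:2, 11:6, 12:2
All degrees are even and the non-isolated vertices are connected — an Eulerian circuit exists.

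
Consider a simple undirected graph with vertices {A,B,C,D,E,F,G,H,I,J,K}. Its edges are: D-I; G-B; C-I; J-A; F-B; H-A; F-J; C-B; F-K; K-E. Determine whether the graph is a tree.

|V| = 11, |E| = 10.
Connected and |E| = |V| - 1, which characterizes a tree.

Yes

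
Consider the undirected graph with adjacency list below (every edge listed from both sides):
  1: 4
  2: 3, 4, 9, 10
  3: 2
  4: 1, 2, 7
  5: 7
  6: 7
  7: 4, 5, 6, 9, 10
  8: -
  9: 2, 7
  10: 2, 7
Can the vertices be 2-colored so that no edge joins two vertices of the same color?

Yes

A valid 2-coloring puts {3, 4, 5, 6, 8, 9, 10} on one side and {1, 2, 7} on the other; every edge crosses between the two sides.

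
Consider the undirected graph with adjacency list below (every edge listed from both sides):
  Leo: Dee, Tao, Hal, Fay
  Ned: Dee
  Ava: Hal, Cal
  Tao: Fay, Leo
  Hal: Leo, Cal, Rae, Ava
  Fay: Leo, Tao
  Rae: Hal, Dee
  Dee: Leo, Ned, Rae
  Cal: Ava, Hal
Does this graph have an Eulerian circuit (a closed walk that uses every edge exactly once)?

Degrees: Leo:4, Ned:1, Ava:2, Tao:2, Hal:4, Fay:2, Rae:2, Dee:3, Cal:2
Vertices with odd degree: Ned, Dee. An Eulerian circuit requires all degrees even.

No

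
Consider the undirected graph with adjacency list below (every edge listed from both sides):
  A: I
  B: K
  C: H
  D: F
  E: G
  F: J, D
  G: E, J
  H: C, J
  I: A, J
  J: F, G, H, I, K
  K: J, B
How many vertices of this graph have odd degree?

Degrees: A:1, B:1, C:1, D:1, E:1, F:2, G:2, H:2, I:2, J:5, K:2
Odd-degree vertices: A, B, C, D, E, J.

6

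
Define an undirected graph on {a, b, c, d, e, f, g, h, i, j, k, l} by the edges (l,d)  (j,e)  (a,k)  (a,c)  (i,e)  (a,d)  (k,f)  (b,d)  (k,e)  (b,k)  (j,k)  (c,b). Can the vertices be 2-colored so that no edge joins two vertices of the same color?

The cycle e-j-k-e has length 3, which is odd, so the graph is not bipartite.

No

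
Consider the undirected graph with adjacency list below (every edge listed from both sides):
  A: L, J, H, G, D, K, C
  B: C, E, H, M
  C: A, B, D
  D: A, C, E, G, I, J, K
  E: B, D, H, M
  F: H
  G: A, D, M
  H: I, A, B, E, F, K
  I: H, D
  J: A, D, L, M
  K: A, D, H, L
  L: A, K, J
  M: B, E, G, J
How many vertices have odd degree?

6

Degrees: A:7, B:4, C:3, D:7, E:4, F:1, G:3, H:6, I:2, J:4, K:4, L:3, M:4
Odd-degree vertices: A, C, D, F, G, L.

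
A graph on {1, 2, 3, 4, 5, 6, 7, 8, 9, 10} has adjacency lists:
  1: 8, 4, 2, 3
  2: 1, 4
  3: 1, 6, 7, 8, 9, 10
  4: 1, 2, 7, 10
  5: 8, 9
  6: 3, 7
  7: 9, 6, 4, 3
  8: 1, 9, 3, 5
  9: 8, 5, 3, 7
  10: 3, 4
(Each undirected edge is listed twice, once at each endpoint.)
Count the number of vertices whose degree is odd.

0

Degrees: 1:4, 2:2, 3:6, 4:4, 5:2, 6:2, 7:4, 8:4, 9:4, 10:2
Odd-degree vertices: none.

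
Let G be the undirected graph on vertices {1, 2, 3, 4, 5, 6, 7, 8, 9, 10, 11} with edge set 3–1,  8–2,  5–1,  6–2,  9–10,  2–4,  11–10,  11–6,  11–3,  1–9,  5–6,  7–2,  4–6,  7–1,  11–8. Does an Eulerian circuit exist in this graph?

Degrees: 1:4, 2:4, 3:2, 4:2, 5:2, 6:4, 7:2, 8:2, 9:2, 10:2, 11:4
All degrees are even and the non-isolated vertices are connected — an Eulerian circuit exists.

Yes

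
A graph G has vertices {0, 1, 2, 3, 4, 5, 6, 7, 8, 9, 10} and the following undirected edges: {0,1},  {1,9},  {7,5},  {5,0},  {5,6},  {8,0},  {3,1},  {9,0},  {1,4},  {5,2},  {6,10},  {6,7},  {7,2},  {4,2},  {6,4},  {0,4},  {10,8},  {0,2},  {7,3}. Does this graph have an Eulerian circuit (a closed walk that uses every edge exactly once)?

Degrees: 0:6, 1:4, 2:4, 3:2, 4:4, 5:4, 6:4, 7:4, 8:2, 9:2, 10:2
All degrees are even and the non-isolated vertices are connected — an Eulerian circuit exists.

Yes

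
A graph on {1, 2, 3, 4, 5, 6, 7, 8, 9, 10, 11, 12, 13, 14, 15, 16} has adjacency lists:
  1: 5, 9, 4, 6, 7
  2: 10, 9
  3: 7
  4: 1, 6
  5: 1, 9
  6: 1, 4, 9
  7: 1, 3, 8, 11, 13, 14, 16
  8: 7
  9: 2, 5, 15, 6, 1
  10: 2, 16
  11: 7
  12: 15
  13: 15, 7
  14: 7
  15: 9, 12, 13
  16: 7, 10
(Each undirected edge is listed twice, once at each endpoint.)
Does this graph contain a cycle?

Yes

|V| = 16, |E| = 20, number of components = 1.
Since 20 > 16 - 1, a cycle must exist; for instance 1-7-13-15-9-1.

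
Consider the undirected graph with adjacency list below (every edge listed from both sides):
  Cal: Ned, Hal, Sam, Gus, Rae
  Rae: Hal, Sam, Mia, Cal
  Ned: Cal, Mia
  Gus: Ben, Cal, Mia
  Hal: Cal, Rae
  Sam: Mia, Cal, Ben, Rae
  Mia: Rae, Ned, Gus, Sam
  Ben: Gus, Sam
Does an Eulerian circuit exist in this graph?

Degrees: Cal:5, Rae:4, Ned:2, Gus:3, Hal:2, Sam:4, Mia:4, Ben:2
Cal, Gus have odd degree; an Eulerian circuit needs every degree to be even, so none exists.

No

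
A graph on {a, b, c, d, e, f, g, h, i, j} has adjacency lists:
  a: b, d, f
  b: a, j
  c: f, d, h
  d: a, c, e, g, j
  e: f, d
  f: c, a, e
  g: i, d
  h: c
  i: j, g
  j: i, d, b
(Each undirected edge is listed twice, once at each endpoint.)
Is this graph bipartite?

Yes

Partition the vertices as {b, d, f, h, i} vs {a, c, e, g, j}. Each listed edge has one endpoint in each part, so the graph is bipartite.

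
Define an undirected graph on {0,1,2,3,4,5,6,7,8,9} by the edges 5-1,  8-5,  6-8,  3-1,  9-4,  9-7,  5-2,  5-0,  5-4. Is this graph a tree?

Yes

|V| = 10, |E| = 9.
Connected and |E| = |V| - 1, which characterizes a tree.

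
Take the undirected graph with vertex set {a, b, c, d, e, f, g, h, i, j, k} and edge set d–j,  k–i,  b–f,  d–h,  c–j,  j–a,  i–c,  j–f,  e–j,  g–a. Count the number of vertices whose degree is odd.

6

Degrees: a:2, b:1, c:2, d:2, e:1, f:2, g:1, h:1, i:2, j:5, k:1
Odd-degree vertices: b, e, g, h, j, k.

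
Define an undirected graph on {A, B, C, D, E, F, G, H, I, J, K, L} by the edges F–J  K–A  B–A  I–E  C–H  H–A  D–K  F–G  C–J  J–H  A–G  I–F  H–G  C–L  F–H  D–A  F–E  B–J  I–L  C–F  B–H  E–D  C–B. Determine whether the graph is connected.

Starting from A and exploring outward reaches every vertex (A, B, H, K, G, D, C, J, F, E, L, I); the graph is connected.

Yes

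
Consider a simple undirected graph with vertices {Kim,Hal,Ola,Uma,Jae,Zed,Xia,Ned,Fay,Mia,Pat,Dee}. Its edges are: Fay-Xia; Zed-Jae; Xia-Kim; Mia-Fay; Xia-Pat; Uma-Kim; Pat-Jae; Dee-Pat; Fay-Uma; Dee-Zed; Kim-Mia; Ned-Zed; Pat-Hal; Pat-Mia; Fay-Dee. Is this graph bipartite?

Yes

Color {Hal, Ola, Uma, Jae, Xia, Ned, Mia, Dee} black and {Kim, Zed, Fay, Pat} white. No edge joins two same-colored vertices, so the graph is bipartite.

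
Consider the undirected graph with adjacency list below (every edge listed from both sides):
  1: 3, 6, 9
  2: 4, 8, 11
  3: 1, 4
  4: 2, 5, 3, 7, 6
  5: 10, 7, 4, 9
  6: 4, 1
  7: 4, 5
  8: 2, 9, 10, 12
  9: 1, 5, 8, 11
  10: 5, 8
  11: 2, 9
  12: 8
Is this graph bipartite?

No

The cycle 7-4-5-7 has length 3, which is odd, so the graph is not bipartite.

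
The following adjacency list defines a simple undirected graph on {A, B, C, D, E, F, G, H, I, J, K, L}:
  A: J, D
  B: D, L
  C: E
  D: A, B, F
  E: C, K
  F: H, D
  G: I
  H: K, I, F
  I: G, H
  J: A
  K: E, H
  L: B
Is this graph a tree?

Yes

|V| = 12, |E| = 11.
Connected and |E| = |V| - 1, which characterizes a tree.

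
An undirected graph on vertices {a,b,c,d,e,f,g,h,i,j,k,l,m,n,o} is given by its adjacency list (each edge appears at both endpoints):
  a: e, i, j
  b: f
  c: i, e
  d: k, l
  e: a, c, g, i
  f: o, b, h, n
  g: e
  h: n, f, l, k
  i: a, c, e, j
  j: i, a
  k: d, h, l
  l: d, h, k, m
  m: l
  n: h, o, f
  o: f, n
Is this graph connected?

No

Component: {a, c, e, g, i, j}
Component: {b, d, f, h, k, l, m, n, o}
No edge joins these 2 groups, so the graph is disconnected.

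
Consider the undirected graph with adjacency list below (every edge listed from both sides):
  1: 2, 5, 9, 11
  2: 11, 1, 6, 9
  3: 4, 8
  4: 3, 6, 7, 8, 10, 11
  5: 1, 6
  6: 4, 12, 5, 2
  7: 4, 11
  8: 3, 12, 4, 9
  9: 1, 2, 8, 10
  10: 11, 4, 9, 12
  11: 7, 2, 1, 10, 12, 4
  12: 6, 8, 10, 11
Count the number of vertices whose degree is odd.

0

Degrees: 1:4, 2:4, 3:2, 4:6, 5:2, 6:4, 7:2, 8:4, 9:4, 10:4, 11:6, 12:4
Odd-degree vertices: none.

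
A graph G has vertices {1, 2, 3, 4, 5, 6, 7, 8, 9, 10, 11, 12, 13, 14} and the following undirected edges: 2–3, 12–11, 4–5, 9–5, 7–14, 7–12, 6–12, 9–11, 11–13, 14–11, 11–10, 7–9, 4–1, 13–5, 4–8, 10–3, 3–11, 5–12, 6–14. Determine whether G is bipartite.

No

10-3-11-10 is an odd cycle (length 3), and a bipartite graph can contain only even cycles.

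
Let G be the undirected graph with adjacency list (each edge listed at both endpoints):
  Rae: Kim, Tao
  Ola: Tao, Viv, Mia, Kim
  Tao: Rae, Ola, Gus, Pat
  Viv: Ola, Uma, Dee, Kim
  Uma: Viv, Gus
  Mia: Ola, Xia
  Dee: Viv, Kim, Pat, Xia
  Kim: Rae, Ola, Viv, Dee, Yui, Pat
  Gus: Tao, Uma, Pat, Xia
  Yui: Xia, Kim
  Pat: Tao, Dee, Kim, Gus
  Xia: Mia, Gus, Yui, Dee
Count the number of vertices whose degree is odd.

0

Degrees: Rae:2, Ola:4, Tao:4, Viv:4, Uma:2, Mia:2, Dee:4, Kim:6, Gus:4, Yui:2, Pat:4, Xia:4
Odd-degree vertices: none.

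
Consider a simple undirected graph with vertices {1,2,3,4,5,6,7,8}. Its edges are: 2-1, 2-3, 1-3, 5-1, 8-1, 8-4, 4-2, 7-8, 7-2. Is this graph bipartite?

1-3-2-1 is an odd cycle (length 3), and a bipartite graph can contain only even cycles.

No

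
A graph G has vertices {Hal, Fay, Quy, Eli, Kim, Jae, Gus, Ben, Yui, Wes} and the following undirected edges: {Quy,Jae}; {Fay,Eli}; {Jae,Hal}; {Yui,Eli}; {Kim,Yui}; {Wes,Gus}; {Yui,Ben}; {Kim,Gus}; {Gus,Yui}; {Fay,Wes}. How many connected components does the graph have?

Component: {Hal, Quy, Jae}
Component: {Fay, Eli, Kim, Gus, Ben, Yui, Wes}

2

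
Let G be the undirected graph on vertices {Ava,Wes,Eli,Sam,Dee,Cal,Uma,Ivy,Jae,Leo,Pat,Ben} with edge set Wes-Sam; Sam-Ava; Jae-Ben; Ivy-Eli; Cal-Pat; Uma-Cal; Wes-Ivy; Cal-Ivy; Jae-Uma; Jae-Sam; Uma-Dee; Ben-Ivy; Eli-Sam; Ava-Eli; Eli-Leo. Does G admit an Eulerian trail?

No

Degrees: Ava:2, Wes:2, Eli:4, Sam:4, Dee:1, Cal:3, Uma:3, Ivy:4, Jae:3, Leo:1, Pat:1, Ben:2
Odd-degree vertices: Dee, Cal, Uma, Jae, Leo, Pat (6 total).
An Eulerian trail requires 0 or 2 odd-degree vertices; here there are 6.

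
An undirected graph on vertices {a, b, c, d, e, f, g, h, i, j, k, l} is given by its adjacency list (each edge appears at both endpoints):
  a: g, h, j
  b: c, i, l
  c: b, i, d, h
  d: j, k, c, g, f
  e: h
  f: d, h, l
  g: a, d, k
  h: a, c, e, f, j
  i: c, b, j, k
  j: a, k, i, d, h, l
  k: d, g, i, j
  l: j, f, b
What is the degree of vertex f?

Neighbors of f: d, h, l.

3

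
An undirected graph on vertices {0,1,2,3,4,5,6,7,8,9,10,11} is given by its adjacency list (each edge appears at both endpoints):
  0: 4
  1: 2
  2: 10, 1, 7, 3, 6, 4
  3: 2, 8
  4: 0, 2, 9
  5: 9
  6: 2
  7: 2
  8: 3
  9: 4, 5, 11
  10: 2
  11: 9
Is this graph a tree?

Yes

The graph has 12 vertices and 11 edges.
It is connected with exactly 11 edges, hence acyclic — it is a tree.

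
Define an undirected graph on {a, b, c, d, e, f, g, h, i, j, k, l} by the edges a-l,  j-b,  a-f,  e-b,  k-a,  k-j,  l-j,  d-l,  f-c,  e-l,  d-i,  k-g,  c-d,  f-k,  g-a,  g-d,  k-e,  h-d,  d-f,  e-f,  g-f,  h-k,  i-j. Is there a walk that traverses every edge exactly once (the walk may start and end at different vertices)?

Yes

Degrees: a:4, b:2, c:2, d:6, e:4, f:6, g:4, h:2, i:2, j:4, k:6, l:4
Odd-degree vertices: none (0 total).
With 0 odd-degree vertices and all edges in one connected piece, an Eulerian trail exists.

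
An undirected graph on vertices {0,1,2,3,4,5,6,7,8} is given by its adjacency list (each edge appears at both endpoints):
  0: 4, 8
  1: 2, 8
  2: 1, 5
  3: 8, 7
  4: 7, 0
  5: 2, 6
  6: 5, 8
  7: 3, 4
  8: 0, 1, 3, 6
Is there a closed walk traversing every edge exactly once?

Yes

Degrees: 0:2, 1:2, 2:2, 3:2, 4:2, 5:2, 6:2, 7:2, 8:4
All degrees are even and the non-isolated vertices are connected — an Eulerian circuit exists.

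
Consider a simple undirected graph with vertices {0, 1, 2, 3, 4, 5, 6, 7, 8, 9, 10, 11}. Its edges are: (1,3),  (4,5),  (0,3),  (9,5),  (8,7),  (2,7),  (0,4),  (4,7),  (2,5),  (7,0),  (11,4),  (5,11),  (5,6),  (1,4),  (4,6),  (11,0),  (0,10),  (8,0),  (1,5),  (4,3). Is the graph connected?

Yes

Starting from 0 and exploring outward reaches every vertex (0, 7, 11, 10, 4, 3, 8, 2, 5, 1, 6, 9); the graph is connected.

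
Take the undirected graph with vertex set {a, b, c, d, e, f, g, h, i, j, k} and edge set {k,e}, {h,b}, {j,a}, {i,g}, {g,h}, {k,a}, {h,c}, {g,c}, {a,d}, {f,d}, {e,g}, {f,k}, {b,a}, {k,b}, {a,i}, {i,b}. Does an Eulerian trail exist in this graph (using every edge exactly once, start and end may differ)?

No

Degrees: a:5, b:4, c:2, d:2, e:2, f:2, g:4, h:3, i:3, j:1, k:4
Odd-degree vertices: a, h, i, j (4 total).
With 4 odd-degree vertices (more than two), no single trail can use every edge.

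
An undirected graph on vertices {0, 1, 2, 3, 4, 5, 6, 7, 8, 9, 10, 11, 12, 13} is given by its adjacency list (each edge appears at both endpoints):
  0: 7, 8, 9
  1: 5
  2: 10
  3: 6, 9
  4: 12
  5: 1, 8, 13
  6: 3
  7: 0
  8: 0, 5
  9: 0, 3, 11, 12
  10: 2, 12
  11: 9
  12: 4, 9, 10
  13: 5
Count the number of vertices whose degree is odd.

Degrees: 0:3, 1:1, 2:1, 3:2, 4:1, 5:3, 6:1, 7:1, 8:2, 9:4, 10:2, 11:1, 12:3, 13:1
Odd-degree vertices: 0, 1, 2, 4, 5, 6, 7, 11, 12, 13.

10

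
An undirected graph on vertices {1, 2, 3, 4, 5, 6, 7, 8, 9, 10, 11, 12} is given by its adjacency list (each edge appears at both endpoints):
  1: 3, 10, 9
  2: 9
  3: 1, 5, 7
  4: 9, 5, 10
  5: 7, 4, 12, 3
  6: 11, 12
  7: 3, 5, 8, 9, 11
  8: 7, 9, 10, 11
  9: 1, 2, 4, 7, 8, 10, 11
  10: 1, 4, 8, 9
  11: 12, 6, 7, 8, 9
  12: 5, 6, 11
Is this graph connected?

Yes

A breadth-first search from 1 visits 1, 3, 10, 9, 7, 5, 8, 4, 11, 2, 12, 6 — all 12 vertices — so the graph is connected.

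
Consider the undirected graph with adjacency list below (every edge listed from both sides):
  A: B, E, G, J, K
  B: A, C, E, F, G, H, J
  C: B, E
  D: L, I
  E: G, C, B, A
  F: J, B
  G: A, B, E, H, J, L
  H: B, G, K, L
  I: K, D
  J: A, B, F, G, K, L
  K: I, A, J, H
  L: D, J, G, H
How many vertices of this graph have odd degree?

Degrees: A:5, B:7, C:2, D:2, E:4, F:2, G:6, H:4, I:2, J:6, K:4, L:4
Odd-degree vertices: A, B.

2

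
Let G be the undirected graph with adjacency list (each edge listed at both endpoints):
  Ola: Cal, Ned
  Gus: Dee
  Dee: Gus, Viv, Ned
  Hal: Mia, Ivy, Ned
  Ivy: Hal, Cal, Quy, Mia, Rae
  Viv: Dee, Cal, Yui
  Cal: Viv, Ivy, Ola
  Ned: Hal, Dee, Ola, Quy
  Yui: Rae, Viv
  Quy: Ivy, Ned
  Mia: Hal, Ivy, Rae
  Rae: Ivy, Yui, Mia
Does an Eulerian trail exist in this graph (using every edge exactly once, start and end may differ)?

No

Degrees: Ola:2, Gus:1, Dee:3, Hal:3, Ivy:5, Viv:3, Cal:3, Ned:4, Yui:2, Quy:2, Mia:3, Rae:3
Odd-degree vertices: Gus, Dee, Hal, Ivy, Viv, Cal, Mia, Rae (8 total).
An Eulerian trail requires 0 or 2 odd-degree vertices; here there are 8.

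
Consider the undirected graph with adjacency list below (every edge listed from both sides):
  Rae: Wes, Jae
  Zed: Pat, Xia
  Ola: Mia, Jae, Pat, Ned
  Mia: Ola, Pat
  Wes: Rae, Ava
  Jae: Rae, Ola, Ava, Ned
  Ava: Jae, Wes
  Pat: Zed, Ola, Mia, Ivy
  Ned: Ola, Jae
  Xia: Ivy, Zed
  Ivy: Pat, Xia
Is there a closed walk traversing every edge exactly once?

Yes

Degrees: Rae:2, Zed:2, Ola:4, Mia:2, Wes:2, Jae:4, Ava:2, Pat:4, Ned:2, Xia:2, Ivy:2
All degrees are even and the non-isolated vertices are connected — an Eulerian circuit exists.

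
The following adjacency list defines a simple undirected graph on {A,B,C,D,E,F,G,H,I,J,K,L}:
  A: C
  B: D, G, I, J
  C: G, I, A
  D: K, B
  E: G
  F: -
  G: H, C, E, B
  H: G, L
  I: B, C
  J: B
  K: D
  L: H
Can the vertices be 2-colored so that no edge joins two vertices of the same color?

A valid 2-coloring puts {B, C, E, F, H, K} on one side and {A, D, G, I, J, L} on the other; every edge crosses between the two sides.

Yes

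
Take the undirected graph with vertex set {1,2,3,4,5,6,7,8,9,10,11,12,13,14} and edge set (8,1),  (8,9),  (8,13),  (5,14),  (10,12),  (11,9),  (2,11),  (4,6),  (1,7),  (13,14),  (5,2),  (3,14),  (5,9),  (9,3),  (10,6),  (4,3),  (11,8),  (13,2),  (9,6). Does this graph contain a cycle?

Yes

|V| = 14, |E| = 19, number of components = 1.
One cycle is 8-13-14-3-9-8.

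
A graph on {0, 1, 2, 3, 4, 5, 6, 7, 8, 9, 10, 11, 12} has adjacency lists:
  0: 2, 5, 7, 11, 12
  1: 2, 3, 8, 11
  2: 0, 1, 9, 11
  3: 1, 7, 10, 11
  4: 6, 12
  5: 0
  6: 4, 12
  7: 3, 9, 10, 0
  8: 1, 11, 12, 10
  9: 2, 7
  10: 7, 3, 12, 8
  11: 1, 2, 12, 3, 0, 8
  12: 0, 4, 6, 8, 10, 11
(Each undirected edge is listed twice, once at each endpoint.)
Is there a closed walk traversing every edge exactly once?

Degrees: 0:5, 1:4, 2:4, 3:4, 4:2, 5:1, 6:2, 7:4, 8:4, 9:2, 10:4, 11:6, 12:6
Vertices with odd degree: 0, 5. An Eulerian circuit requires all degrees even.

No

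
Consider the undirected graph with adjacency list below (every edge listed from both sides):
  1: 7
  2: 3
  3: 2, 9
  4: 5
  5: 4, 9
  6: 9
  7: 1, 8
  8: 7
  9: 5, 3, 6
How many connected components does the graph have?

Component: {1, 7, 8}
Component: {2, 3, 4, 5, 6, 9}

2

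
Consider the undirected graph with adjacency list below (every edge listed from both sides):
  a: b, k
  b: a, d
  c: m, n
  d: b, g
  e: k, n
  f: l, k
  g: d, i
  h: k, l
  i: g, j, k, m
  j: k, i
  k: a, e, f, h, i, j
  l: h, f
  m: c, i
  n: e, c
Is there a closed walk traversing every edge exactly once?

Yes

Degrees: a:2, b:2, c:2, d:2, e:2, f:2, g:2, h:2, i:4, j:2, k:6, l:2, m:2, n:2
Every vertex has even degree and the edges form a single connected piece, so an Eulerian circuit exists.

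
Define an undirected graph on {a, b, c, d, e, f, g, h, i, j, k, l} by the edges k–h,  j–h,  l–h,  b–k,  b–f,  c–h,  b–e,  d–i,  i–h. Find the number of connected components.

Component: {a}
Component: {g}
Component: {b, c, d, e, f, h, i, j, k, l}

3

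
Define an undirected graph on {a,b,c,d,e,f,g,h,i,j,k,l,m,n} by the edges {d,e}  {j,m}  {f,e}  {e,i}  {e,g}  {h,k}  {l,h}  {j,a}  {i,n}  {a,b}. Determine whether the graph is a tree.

|V| = 14, |E| = 10.
It splits into 4 components, so it cannot be a tree.

No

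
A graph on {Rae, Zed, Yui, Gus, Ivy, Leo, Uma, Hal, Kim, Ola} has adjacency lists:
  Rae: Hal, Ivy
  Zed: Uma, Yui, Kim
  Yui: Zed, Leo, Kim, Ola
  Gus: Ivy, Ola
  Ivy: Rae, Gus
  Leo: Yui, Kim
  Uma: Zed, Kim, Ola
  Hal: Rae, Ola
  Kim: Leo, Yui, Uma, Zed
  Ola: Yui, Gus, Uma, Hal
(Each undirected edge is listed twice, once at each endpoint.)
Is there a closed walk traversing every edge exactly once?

No

Degrees: Rae:2, Zed:3, Yui:4, Gus:2, Ivy:2, Leo:2, Uma:3, Hal:2, Kim:4, Ola:4
Vertices with odd degree: Zed, Uma. An Eulerian circuit requires all degrees even.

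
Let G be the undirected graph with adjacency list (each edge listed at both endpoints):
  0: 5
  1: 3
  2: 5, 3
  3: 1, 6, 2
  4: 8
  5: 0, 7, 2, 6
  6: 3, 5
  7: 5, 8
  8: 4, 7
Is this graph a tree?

|V| = 9, |E| = 9.
A tree on 9 vertices has exactly 8 edges; this graph has 9, so it contains a cycle and is not a tree.

No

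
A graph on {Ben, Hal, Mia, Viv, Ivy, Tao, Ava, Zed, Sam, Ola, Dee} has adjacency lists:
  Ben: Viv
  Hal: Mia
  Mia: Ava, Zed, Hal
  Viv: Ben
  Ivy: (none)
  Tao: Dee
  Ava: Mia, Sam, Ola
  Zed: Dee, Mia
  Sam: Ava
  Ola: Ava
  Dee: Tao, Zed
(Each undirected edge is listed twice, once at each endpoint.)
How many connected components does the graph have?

3

Component: {Ivy}
Component: {Ben, Viv}
Component: {Hal, Mia, Tao, Ava, Zed, Sam, Ola, Dee}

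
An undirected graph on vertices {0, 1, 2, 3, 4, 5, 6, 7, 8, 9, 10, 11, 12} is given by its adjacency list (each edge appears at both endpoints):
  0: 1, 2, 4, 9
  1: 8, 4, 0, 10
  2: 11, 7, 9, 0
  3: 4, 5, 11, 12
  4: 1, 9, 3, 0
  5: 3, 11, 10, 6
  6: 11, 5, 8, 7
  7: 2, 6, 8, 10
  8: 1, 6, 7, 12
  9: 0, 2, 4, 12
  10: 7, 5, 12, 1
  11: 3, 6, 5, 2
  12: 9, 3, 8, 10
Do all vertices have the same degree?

Degrees: 0:4, 1:4, 2:4, 3:4, 4:4, 5:4, 6:4, 7:4, 8:4, 9:4, 10:4, 11:4, 12:4
All degrees equal 4; the graph is regular.

Yes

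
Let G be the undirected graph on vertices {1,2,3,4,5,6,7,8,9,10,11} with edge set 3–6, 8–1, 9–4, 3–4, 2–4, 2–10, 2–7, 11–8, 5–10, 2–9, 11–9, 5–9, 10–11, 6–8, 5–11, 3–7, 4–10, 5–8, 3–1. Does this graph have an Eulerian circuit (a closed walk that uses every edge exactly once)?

Yes

Degrees: 1:2, 2:4, 3:4, 4:4, 5:4, 6:2, 7:2, 8:4, 9:4, 10:4, 11:4
Every vertex has even degree and the edges form a single connected piece, so an Eulerian circuit exists.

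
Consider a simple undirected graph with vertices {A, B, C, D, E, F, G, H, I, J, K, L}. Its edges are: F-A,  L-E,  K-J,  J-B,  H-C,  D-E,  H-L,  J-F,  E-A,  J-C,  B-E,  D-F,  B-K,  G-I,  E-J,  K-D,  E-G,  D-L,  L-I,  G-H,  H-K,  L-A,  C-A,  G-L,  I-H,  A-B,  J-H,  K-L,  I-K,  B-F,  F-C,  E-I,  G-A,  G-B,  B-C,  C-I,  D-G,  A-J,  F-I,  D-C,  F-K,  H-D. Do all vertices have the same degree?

Yes

Degrees: A:7, B:7, C:7, D:7, E:7, F:7, G:7, H:7, I:7, J:7, K:7, L:7
All degrees equal 7; the graph is regular.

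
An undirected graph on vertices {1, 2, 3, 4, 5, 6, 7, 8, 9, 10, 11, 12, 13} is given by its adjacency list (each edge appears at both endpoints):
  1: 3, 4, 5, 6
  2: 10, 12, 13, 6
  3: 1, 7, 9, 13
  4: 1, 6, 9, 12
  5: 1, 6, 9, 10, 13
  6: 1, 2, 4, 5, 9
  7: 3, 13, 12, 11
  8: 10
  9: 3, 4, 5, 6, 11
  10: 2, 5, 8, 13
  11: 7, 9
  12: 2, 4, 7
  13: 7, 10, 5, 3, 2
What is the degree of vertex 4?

Neighbors of 4: 1, 6, 9, 12.

4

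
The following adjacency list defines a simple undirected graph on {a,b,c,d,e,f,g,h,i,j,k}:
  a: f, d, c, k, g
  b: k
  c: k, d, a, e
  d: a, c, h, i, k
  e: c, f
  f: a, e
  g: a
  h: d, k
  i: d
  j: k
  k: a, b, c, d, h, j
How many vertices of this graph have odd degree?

Degrees: a:5, b:1, c:4, d:5, e:2, f:2, g:1, h:2, i:1, j:1, k:6
Odd-degree vertices: a, b, d, g, i, j.

6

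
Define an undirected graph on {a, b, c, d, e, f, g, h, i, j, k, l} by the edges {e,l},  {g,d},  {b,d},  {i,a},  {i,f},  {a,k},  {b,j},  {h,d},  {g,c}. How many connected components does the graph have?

3

Component: {e, l}
Component: {a, f, i, k}
Component: {b, c, d, g, h, j}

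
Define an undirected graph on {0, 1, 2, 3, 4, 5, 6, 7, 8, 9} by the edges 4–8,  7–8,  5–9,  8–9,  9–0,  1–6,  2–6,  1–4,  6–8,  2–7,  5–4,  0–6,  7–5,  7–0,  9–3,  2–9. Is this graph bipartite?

Color {4, 6, 7, 9} black and {0, 1, 2, 3, 5, 8} white. No edge joins two same-colored vertices, so the graph is bipartite.

Yes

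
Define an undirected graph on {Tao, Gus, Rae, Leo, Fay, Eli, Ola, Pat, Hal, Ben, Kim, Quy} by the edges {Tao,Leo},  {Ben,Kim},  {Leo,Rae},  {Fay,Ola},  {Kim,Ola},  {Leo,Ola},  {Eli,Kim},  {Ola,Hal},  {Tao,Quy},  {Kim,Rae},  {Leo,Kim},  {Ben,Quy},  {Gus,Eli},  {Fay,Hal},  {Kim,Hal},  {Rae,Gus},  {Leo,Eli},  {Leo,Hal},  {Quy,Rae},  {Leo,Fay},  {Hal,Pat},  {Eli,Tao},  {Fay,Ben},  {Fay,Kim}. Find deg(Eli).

4

Neighbors of Eli: Tao, Gus, Leo, Kim.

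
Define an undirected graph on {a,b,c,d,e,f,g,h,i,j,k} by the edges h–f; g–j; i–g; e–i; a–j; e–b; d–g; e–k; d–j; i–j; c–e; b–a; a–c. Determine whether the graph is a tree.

The graph has 11 vertices and 13 edges.
It is not connected, so it is not a tree.

No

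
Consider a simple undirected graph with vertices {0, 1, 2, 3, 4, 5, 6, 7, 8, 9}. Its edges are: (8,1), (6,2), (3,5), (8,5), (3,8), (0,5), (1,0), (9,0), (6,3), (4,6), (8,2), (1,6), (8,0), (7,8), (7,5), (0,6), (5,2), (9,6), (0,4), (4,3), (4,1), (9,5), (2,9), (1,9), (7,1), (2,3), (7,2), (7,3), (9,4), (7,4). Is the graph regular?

Degrees: 0:6, 1:6, 2:6, 3:6, 4:6, 5:6, 6:6, 7:6, 8:6, 9:6
All degrees equal 6; the graph is regular.

Yes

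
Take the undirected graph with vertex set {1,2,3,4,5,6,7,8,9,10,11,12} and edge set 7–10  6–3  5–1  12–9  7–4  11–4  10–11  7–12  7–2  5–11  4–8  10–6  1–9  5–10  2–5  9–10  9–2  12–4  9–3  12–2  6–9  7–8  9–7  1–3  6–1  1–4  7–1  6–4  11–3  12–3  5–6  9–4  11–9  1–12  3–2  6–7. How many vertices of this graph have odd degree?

Degrees: 1:7, 2:5, 3:6, 4:7, 5:5, 6:7, 7:8, 8:2, 9:9, 10:5, 11:5, 12:6
Odd-degree vertices: 1, 2, 4, 5, 6, 9, 10, 11.

8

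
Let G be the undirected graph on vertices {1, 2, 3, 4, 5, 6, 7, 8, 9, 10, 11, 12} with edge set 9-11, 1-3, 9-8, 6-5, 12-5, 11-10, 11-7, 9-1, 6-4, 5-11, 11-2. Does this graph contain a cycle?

|V| = 12, |E| = 11, number of components = 1.
A forest on 12 vertices with 1 component has exactly 11 edges, which matches — so no cycle.

No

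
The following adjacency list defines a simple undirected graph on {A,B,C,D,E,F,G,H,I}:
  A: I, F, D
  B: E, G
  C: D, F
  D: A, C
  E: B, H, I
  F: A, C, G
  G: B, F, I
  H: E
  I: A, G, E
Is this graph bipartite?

Partition the vertices as {B, D, F, H, I} vs {A, C, E, G}. Each listed edge has one endpoint in each part, so the graph is bipartite.

Yes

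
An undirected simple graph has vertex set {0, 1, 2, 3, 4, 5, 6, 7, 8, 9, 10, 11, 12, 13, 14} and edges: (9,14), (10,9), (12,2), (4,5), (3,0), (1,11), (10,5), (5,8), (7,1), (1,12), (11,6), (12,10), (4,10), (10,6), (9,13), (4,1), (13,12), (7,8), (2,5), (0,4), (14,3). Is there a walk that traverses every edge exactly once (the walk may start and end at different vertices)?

Yes

Degrees: 0:2, 1:4, 2:2, 3:2, 4:4, 5:4, 6:2, 7:2, 8:2, 9:3, 10:5, 11:2, 12:4, 13:2, 14:2
Odd-degree vertices: 9, 10 (2 total).
The non-isolated vertices are connected and exactly 2 have odd degree, so an Eulerian trail exists (from 9 to 10).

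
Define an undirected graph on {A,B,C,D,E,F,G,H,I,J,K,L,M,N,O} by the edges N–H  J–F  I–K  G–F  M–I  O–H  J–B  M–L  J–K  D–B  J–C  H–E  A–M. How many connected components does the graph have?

2

Component: {E, H, N, O}
Component: {A, B, C, D, F, G, I, J, K, L, M}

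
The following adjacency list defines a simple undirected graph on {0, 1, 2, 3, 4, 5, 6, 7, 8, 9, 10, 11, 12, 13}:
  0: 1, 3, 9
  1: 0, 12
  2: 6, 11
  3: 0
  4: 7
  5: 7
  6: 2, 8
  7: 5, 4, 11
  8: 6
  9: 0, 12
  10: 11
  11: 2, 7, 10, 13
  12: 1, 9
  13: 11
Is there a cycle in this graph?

|V| = 14, |E| = 13, number of components = 2.
One cycle is 0-1-12-9-0.

Yes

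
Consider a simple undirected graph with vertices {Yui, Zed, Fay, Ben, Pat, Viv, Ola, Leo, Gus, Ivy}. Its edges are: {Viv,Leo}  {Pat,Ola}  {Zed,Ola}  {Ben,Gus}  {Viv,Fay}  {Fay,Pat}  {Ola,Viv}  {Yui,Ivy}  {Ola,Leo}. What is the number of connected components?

3

Component: {Yui, Ivy}
Component: {Ben, Gus}
Component: {Zed, Fay, Pat, Viv, Ola, Leo}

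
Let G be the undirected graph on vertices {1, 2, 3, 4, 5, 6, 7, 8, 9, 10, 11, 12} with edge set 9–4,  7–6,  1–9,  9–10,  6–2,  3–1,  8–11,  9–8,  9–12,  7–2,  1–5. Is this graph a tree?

|V| = 12, |E| = 11.
It is not connected, so it is not a tree.

No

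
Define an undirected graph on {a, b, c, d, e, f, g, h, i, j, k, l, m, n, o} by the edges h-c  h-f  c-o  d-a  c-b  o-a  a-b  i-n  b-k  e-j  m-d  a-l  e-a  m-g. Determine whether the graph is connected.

Component: {i, n}
Component: {a, b, c, d, e, f, g, h, j, k, l, m, o}
No edge joins these 2 groups, so the graph is disconnected.

No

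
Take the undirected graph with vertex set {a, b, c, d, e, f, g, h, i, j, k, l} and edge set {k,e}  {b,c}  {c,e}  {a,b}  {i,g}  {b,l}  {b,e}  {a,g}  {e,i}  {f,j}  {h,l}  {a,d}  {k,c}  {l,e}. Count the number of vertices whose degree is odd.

8

Degrees: a:3, b:4, c:3, d:1, e:5, f:1, g:2, h:1, i:2, j:1, k:2, l:3
Odd-degree vertices: a, c, d, e, f, h, j, l.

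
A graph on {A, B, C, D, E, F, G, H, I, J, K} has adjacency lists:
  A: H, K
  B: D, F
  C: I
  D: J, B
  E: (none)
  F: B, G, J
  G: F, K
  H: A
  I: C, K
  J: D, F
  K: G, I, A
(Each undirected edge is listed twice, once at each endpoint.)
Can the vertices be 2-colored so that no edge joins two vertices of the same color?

Color {C, D, E, F, H, K} black and {A, B, G, I, J} white. No edge joins two same-colored vertices, so the graph is bipartite.

Yes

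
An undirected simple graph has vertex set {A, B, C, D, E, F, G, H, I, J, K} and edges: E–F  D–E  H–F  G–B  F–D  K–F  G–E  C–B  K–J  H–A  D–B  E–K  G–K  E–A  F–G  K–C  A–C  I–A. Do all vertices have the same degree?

No

Degrees: A:4, B:3, C:3, D:3, E:5, F:5, G:4, H:2, I:1, J:1, K:5
Vertex I has degree 1 while E has degree 5, so the graph is not regular.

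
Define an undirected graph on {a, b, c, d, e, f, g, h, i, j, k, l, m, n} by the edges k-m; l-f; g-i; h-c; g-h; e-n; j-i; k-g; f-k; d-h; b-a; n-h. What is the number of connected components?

2

Component: {a, b}
Component: {c, d, e, f, g, h, i, j, k, l, m, n}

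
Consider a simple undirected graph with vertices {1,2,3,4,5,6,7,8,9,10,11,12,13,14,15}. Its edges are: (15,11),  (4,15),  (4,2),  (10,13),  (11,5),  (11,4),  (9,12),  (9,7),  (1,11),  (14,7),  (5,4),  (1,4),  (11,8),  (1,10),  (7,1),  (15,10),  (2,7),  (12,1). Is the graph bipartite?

11-4-15-11 is an odd cycle (length 3), and a bipartite graph can contain only even cycles.

No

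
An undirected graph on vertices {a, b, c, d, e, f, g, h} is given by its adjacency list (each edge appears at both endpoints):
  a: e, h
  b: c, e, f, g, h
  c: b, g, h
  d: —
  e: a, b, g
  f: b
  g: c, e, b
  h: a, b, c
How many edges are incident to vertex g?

3

Neighbors of g: b, c, e.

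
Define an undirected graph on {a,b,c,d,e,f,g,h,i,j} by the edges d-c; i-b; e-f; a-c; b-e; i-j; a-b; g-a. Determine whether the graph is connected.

Component: {h}
Component: {a, b, c, d, e, f, g, i, j}
There are 2 separate components, so the graph is not connected.

No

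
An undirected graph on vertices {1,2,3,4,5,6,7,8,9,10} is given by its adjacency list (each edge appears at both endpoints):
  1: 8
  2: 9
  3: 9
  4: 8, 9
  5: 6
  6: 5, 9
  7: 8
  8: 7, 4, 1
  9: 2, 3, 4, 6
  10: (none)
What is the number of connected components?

2

Component: {10}
Component: {1, 2, 3, 4, 5, 6, 7, 8, 9}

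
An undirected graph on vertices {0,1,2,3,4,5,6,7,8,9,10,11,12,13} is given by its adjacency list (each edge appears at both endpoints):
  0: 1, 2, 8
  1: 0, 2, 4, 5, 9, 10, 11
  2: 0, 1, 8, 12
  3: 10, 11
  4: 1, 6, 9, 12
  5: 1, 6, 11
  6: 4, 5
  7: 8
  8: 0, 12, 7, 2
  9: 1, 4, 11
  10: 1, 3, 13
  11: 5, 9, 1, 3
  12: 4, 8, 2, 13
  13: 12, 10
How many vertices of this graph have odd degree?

6

Degrees: 0:3, 1:7, 2:4, 3:2, 4:4, 5:3, 6:2, 7:1, 8:4, 9:3, 10:3, 11:4, 12:4, 13:2
Odd-degree vertices: 0, 1, 5, 7, 9, 10.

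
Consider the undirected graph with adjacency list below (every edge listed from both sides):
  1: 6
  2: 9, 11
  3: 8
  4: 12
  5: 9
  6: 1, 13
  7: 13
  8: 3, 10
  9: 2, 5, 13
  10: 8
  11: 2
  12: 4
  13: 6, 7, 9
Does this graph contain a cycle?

|V| = 13, |E| = 10, number of components = 3.
Since 10 = 13 - 3, the graph is a forest and contains no cycle.

No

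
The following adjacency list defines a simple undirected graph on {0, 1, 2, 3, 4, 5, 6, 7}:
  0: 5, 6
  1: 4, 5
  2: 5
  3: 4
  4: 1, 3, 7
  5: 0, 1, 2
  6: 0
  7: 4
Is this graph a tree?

The graph has 8 vertices and 7 edges.
Connected and |E| = |V| - 1, which characterizes a tree.

Yes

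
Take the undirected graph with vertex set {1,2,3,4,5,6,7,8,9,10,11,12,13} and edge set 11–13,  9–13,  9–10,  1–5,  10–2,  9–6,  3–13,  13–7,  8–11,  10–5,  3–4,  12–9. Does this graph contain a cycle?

No

The graph has 13 vertices, 12 edges, and 1 connected component.
A forest on 13 vertices with 1 component has exactly 12 edges, which matches — so no cycle.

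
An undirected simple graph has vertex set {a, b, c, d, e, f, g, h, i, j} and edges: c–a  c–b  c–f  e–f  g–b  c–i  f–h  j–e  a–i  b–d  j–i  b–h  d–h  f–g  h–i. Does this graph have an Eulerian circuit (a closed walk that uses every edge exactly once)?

Yes

Degrees: a:2, b:4, c:4, d:2, e:2, f:4, g:2, h:4, i:4, j:2
Every vertex has even degree and the edges form a single connected piece, so an Eulerian circuit exists.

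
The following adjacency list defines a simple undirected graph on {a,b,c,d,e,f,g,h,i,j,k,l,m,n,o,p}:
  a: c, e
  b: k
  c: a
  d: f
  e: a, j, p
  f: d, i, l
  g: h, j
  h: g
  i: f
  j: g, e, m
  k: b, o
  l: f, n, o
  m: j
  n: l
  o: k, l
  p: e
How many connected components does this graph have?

Component: {a, c, e, g, h, j, m, p}
Component: {b, d, f, i, k, l, n, o}

2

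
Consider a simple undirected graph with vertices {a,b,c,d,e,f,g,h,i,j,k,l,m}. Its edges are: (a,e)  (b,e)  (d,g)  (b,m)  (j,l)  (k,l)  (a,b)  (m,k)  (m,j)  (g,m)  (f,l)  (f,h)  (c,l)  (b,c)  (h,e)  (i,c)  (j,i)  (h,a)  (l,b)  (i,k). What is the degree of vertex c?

Neighbors of c: b, i, l.

3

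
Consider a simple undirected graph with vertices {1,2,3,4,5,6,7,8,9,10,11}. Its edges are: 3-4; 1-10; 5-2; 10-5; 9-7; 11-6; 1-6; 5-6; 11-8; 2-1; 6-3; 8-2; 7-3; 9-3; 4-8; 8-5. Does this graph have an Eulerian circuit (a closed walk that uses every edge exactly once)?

Degrees: 1:3, 2:3, 3:4, 4:2, 5:4, 6:4, 7:2, 8:4, 9:2, 10:2, 11:2
1, 2 have odd degree; an Eulerian circuit needs every degree to be even, so none exists.

No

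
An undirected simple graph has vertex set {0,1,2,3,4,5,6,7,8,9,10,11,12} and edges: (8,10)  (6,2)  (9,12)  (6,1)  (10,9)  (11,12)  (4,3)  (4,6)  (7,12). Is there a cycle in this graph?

|V| = 13, |E| = 9, number of components = 4.
A forest on 13 vertices with 4 components has exactly 9 edges, which matches — so no cycle.

No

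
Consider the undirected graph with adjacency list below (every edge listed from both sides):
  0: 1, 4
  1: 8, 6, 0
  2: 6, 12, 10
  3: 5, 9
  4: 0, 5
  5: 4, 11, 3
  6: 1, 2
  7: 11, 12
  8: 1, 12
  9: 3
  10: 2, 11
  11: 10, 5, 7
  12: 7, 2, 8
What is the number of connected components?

Component: {0, 1, 2, 3, 4, 5, 6, 7, 8, 9, 10, 11, 12}

1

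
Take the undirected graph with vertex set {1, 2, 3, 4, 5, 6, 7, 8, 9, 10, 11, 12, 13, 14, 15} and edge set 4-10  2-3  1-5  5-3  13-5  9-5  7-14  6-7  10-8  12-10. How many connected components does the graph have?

Component: {11}
Component: {15}
Component: {6, 7, 14}
Component: {4, 8, 10, 12}
Component: {1, 2, 3, 5, 9, 13}

5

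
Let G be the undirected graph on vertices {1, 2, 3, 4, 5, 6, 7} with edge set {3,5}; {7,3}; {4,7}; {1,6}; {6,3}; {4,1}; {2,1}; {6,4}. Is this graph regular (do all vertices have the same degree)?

Degrees: 1:3, 2:1, 3:3, 4:3, 5:1, 6:3, 7:2
Degrees are not all equal (e.g. deg(2)=1 but deg(1)=3); not regular.

No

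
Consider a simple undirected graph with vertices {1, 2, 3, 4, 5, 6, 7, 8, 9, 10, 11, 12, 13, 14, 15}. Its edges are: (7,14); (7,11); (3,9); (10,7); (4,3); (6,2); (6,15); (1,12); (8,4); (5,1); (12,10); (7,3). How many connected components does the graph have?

3

Component: {13}
Component: {2, 6, 15}
Component: {1, 3, 4, 5, 7, 8, 9, 10, 11, 12, 14}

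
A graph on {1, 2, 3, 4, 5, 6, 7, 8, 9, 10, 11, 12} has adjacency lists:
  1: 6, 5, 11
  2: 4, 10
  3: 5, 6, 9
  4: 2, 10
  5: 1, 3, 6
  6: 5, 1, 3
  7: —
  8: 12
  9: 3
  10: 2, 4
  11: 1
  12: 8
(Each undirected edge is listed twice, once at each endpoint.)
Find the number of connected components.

4

Component: {7}
Component: {8, 12}
Component: {2, 4, 10}
Component: {1, 3, 5, 6, 9, 11}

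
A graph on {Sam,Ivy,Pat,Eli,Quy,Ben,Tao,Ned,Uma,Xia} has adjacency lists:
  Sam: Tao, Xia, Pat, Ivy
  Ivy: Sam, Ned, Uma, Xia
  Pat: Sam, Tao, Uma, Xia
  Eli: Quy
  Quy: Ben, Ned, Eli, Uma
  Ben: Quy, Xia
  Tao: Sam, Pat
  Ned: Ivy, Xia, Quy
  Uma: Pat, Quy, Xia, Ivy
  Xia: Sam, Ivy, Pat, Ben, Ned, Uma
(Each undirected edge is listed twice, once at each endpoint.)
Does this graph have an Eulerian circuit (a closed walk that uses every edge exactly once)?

No

Degrees: Sam:4, Ivy:4, Pat:4, Eli:1, Quy:4, Ben:2, Tao:2, Ned:3, Uma:4, Xia:6
Eli, Ned have odd degree; an Eulerian circuit needs every degree to be even, so none exists.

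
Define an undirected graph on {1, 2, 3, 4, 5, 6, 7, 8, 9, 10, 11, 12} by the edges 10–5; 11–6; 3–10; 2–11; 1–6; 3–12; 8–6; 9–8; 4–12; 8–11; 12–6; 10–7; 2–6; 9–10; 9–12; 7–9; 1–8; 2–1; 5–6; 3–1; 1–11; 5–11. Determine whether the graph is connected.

Yes

A breadth-first search from 1 visits 1, 8, 3, 2, 6, 11, 9, 10, 12, 5, 7, 4 — all 12 vertices — so the graph is connected.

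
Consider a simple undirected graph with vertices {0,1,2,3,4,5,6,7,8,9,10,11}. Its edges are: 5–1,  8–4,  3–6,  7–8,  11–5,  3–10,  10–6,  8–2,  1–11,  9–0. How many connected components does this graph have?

4

Component: {0, 9}
Component: {1, 5, 11}
Component: {3, 6, 10}
Component: {2, 4, 7, 8}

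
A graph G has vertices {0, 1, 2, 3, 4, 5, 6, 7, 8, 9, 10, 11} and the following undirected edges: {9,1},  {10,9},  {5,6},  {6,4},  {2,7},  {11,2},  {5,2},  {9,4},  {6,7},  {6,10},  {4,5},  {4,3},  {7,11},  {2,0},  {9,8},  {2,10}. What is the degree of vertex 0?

Neighbors of 0: 2.

1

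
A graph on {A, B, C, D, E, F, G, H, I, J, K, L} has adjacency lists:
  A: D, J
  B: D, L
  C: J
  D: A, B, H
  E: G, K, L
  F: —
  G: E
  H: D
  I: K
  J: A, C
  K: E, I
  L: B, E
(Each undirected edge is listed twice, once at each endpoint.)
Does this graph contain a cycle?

|V| = 12, |E| = 10, number of components = 2.
A forest on 12 vertices with 2 components has exactly 10 edges, which matches — so no cycle.

No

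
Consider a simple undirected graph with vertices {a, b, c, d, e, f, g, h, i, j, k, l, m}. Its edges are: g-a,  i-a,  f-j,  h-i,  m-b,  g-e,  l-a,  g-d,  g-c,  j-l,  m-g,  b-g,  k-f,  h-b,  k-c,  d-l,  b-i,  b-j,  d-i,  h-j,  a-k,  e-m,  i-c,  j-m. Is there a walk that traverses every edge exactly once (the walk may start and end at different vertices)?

Degrees: a:4, b:5, c:3, d:3, e:2, f:2, g:6, h:3, i:5, j:5, k:3, l:3, m:4
Odd-degree vertices: b, c, d, h, i, j, k, l (8 total).
An Eulerian trail requires 0 or 2 odd-degree vertices; here there are 8.

No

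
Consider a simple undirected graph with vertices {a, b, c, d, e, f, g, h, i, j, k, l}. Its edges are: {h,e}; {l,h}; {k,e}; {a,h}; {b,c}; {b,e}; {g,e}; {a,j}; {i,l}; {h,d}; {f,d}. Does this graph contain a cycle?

No

|V| = 12, |E| = 11, number of components = 1.
A forest on 12 vertices with 1 component has exactly 11 edges, which matches — so no cycle.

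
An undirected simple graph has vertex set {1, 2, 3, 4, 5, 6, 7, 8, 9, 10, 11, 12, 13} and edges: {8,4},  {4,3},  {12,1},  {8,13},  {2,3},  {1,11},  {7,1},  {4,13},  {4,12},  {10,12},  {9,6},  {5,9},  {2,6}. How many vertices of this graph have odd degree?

Degrees: 1:3, 2:2, 3:2, 4:4, 5:1, 6:2, 7:1, 8:2, 9:2, 10:1, 11:1, 12:3, 13:2
Odd-degree vertices: 1, 5, 7, 10, 11, 12.

6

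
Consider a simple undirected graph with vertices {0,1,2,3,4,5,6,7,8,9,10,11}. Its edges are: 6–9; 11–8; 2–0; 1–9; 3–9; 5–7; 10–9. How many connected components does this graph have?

5

Component: {4}
Component: {0, 2}
Component: {5, 7}
Component: {8, 11}
Component: {1, 3, 6, 9, 10}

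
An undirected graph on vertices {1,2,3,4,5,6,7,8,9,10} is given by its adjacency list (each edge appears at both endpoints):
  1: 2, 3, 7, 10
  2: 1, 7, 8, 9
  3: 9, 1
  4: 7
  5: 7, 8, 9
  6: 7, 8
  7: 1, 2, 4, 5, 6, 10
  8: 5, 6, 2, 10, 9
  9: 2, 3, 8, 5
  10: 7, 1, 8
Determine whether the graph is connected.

Yes

Starting from 1 and exploring outward reaches every vertex (1, 7, 10, 3, 2, 4, 5, 6, 8, 9); the graph is connected.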